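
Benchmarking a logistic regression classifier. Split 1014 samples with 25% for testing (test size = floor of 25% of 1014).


Test = ⌊1014·25/100⌋ = 253
Train = 1014 - 253 = 761

Train: 761, Test: 253


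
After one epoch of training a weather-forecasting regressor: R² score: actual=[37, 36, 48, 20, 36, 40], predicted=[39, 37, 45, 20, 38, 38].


ȳ = 36.1667
SS_res = Σ(y-ŷ)² = 22
SS_tot = Σ(y-ȳ)² = 416.83
R² = 1 - SS_res/SS_tot = 1 - 0.0528 = 0.9472

0.9472


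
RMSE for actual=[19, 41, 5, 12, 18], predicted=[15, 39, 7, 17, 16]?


MSE = 53/5 = 10.6
RMSE = √(53/5) = 3.2558

3.2558


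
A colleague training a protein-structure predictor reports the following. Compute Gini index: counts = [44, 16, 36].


Probabilities: [44/96, 16/96, 36/96] ≈ [0.4583, 0.1667, 0.375]
Σpᵢ² = (1936 + 256 + 1296)/96² = 3488/9216
Gini = 1 - Σpᵢ² = 1 - 3488/9216 = 0.6215

0.6215


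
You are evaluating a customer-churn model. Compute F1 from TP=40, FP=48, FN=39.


Precision = 40/88 = 0.4545
Recall = 40/79 = 0.5063
F1 = 2·P·R/(P+R) = 2·TP/(2·TP+FP+FN) = 80/(80+48+39) = 80/167 = 0.479

0.479


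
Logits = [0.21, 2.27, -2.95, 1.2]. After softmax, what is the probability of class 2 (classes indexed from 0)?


Exponentials: e^0.21=1.2337, e^2.27=9.6794, e^-2.95=0.0523, e^1.2=3.3201
Sum = 14.2855
Softmax = [0.0864, 0.6776, 0.0037, 0.2324]
p[2] = 0.0523/14.2855 = 0.0037

0.0037


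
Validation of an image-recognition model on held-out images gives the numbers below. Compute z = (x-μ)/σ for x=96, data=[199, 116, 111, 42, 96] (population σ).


μ = 112.8, σ = 50.4753
z = (96 - 112.8)/50.4753 = -0.3328

-0.3328


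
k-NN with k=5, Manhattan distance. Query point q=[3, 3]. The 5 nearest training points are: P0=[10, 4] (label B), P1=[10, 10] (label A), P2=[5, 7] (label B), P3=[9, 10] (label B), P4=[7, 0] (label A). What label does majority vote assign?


d(q,P0) = 8  (label B)
d(q,P1) = 14  (label A)
d(q,P2) = 6  (label B)
d(q,P3) = 13  (label B)
d(q,P4) = 7  (label A)
Votes: A=2, B=3
Majority → B

B


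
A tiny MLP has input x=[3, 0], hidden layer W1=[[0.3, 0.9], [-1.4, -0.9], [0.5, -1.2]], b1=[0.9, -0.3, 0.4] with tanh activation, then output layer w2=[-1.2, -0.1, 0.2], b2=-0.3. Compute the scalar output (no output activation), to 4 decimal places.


z1[0] = (0.3)·(3) + (0.9)·(0) + 0.9 = 1.8
z1[1] = (-1.4)·(3) + (-0.9)·(0) - 0.3 = -4.5
z1[2] = (0.5)·(3) + (-1.2)·(0) + 0.4 = 1.9
h = tanh(z1) = [0.9468, -0.9998, 0.9562]
output = (-1.2)·(0.9468) + (-0.1)·(-0.9998) + (0.2)·(0.9562) - 0.3 = -1.1449

-1.1449


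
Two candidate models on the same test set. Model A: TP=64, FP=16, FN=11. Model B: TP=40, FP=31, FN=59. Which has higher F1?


Model A: P=64/80=0.8, R=64/75=0.8533, F1=2PR/(P+R)=2TP/(2TP+FP+FN)=128/155=0.8258
Model B: P=40/71=0.5634, R=40/99=0.404, F1=2PR/(P+R)=2TP/(2TP+FP+FN)=80/170=0.4706
0.8258 > 0.4706 → Model A

Model A


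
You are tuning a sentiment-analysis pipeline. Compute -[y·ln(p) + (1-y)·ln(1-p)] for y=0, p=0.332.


BCE = -[y·ln(p) + (1-y)·ln(1-p)]
= -0 - 1·ln(1-0.332)
= -ln(0.668) = 0.4035

0.4035


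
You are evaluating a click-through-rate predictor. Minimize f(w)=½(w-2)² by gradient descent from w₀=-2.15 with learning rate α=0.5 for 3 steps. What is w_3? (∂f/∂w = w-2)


step 1: grad = -2.15-2 = -4.15; w = -2.15 - 0.5·(-4.15) = -0.075
step 2: grad = -0.075-2 = -2.075; w = -0.075 - 0.5·(-2.075) = 0.9625
step 3: grad = 0.9625-2 = -1.0375; w = 0.9625 - 0.5·(-1.0375) = 1.48125

1.48125


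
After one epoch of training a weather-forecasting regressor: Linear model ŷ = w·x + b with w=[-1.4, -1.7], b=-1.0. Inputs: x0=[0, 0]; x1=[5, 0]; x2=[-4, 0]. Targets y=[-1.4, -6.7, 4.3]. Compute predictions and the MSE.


ŷ0 = (-1.4)·(0) + (-1.7)·(0) - 1.0 = -1.0
ŷ1 = (-1.4)·(5) + (-1.7)·(0) - 1.0 = -8.0
ŷ2 = (-1.4)·(-4) + (-1.7)·(0) - 1.0 = 4.6
errors² = [0.16, 1.69, 0.09]
MSE = 1.9400/3 = 0.6467

0.6467


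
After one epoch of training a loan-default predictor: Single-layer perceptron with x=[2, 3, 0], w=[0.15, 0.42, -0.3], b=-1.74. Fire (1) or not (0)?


z = (2)·(0.15) + (3)·(0.42) + (0)·(-0.3) - 1.74
  = -0.18
step(z) = 0 (z<0)

0


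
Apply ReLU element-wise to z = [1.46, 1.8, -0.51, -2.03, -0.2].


ReLU(1.46) = max(0, 1.46) = 1.46
ReLU(1.8) = max(0, 1.8) = 1.8
ReLU(-0.51) = max(0, -0.51) = 0.0
ReLU(-2.03) = max(0, -2.03) = 0.0
ReLU(-0.2) = max(0, -0.2) = 0.0
result = [1.46, 1.8, 0.0, 0.0, 0.0]

[1.46, 1.8, 0.0, 0.0, 0.0]


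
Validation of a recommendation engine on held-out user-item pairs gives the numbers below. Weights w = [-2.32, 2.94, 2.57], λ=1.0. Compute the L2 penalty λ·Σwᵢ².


‖w‖₂² = (-2.32)² + (2.94)² + (2.57)²
     = 5.3824 + 8.6436 + 6.6049
     = 20.6309
λ·‖w‖₂² = 1.0·20.6309 = 20.6309

20.6309


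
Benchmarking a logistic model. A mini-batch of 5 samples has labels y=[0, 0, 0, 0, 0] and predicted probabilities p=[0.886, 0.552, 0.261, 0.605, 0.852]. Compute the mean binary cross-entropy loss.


L[0] = -ln(1-0.886) = -ln(0.114) = 2.1716
L[1] = -ln(1-0.552) = -ln(0.448) = 0.803
L[2] = -ln(1-0.261) = -ln(0.739) = 0.3025
L[3] = -ln(1-0.605) = -ln(0.395) = 0.9289
L[4] = -ln(1-0.852) = -ln(0.148) = 1.9105
mean = (2.1716 + 0.803 + 0.3025 + 0.9289 + 1.9105)/5 = 1.2233

1.2233


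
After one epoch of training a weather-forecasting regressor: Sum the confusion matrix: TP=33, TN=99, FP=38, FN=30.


Total = TP + TN + FP + FN
= 33 + 99 + 38 + 30
= 200
(Predicted positive: 71, predicted negative: 129)

200


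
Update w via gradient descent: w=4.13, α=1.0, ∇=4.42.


w_new = w - α·∇
= 4.13 - 1.0·4.42
= 4.13 - 4.42
= -0.29

-0.29


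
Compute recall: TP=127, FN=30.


Recall = TP/(TP+FN)
= 127/(127+30)
= 127/157 = 80.89%

80.89%


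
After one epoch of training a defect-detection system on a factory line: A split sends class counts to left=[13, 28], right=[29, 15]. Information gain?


Parent = [42, 43], H_parent = 0.9999
H_left = 0.9012 (n=41), H_right = 0.9257 (n=44)
H_children = (41/85)·0.9012 + (44/85)·0.9257 = 0.9139
IG = 0.9999 - 0.9139 = 0.086

0.086


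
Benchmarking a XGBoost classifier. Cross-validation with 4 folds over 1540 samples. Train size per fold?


Fold size = 1540/4 = 385
Training per fold = 1540 - 385 = 1155

1155


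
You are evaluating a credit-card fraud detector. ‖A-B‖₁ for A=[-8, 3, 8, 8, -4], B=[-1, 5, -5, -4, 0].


d = |-8+ 1| + |3-5| + |8+ 5| + |8+ 4| + |-4-0|
  = 7 + 2 + 13 + 12 + 4
  = 38

38


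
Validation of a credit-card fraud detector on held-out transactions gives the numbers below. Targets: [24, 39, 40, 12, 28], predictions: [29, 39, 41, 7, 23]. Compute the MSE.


Squared errors: (24-29)²=25, (39-39)²=0, (40-41)²=1, (12-7)²=25, (28-23)²=25
Sum = 76
MSE = 76/5 = 76/5

76/5


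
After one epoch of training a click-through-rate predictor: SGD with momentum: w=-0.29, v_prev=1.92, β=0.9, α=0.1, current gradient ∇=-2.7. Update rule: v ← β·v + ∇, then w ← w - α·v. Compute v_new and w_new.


v_new = 0.9·1.92 - 2.7 = 1.728 - 2.7 = -0.972
w_new = -0.29 - 0.1·-0.972 = -0.29 + 0.0972 = -0.1928

v_new=-0.972, w_new=-0.1928


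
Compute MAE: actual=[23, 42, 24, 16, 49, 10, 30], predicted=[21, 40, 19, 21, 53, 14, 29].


Absolute errors: |23-21|=2, |42-40|=2, |24-19|=5, |16-21|=5, |49-53|=4, |10-14|=4, |30-29|=1
Sum = 23
MAE = 23/7 = 23/7

23/7


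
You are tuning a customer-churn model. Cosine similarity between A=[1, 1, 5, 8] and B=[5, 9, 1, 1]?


A·B = 1·5 + 1·9 + 5·1 + 8·1 = 27
‖A‖ = √91 = 9.5394, ‖B‖ = √108 = 10.3923
cos = 27/(√91·√108) = 27/√9828 = 0.2724

0.2724


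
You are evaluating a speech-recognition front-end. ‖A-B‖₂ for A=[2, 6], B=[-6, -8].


d = √((2+ 6)² + (6+ 8)²)
  = √(64 + 196)
  = √260 = 16.1245

16.1245


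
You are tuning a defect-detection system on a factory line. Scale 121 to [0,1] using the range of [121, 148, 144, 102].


min=102, max=148
(121-102)/(148-102) = 19/46 = 0.413

0.413


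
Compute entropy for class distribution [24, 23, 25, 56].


Probabilities: [24/128, 23/128, 25/128, 56/128] ≈ [0.1875, 0.1797, 0.1953, 0.4375]
H = -((24/128)·log₂(24/128) + (23/128)·log₂(23/128) + (25/128)·log₂(25/128) + (56/128)·log₂(56/128))
  = 1.8798 bits

1.8798 bits


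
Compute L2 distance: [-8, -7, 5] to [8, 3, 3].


d = √((-8-8)² + (-7-3)² + (5-3)²)
  = √(256 + 100 + 4)
  = √360 = 18.9737

18.9737


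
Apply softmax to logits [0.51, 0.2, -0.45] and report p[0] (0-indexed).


Exponentials: e^0.51=1.6653, e^0.2=1.2214, e^-0.45=0.6376
Sum = 3.5243
Softmax = [0.4725, 0.3466, 0.1809]
p[0] = 1.6653/3.5243 = 0.4725

0.4725


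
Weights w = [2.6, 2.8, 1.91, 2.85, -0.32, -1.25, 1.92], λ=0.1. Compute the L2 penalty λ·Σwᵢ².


‖w‖₂² = (2.6)² + (2.8)² + (1.91)² + (2.85)² + (-0.32)² + (-1.25)² + (1.92)²
     = 6.76 + 7.84 + 3.6481 + 8.1225 + 0.1024 + 1.5625 + 3.6864
     = 31.7219
λ·‖w‖₂² = 0.1·31.7219 = 3.17219

3.17219


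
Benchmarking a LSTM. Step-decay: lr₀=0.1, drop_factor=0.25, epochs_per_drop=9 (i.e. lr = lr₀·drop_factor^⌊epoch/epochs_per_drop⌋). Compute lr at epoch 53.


n_drops = ⌊53/9⌋ = 5
lr = 0.1·0.25^5 = 0.1·0.0009765625 = 0.00009765625

0.00009765625


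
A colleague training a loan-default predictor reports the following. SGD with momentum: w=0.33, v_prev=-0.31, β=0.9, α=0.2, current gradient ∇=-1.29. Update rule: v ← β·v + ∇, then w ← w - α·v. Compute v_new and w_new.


v_new = 0.9·-0.31 - 1.29 = -0.279 - 1.29 = -1.569
w_new = 0.33 - 0.2·-1.569 = 0.33 + 0.3138 = 0.6438

v_new=-1.569, w_new=0.6438


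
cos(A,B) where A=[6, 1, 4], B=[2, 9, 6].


A·B = 6·2 + 1·9 + 4·6 = 45
‖A‖ = √53 = 7.2801, ‖B‖ = √121 = 11
cos = 45/(√53·√121) = 45/√6413 = 0.5619

0.5619


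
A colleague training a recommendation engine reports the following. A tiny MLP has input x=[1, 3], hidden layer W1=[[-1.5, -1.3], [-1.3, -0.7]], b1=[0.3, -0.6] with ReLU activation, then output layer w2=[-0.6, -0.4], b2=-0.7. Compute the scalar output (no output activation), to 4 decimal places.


z1[0] = (-1.5)·(1) + (-1.3)·(3) + 0.3 = -5.1
z1[1] = (-1.3)·(1) + (-0.7)·(3) - 0.6 = -4.0
h = ReLU(z1) = [0.0, 0.0]
output = (-0.6)·(0.0) + (-0.4)·(0.0) - 0.7 = -0.7

-0.7


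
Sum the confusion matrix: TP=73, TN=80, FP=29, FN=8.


Total = TP + TN + FP + FN
= 73 + 80 + 29 + 8
= 190
(Predicted positive: 102, predicted negative: 88)

190


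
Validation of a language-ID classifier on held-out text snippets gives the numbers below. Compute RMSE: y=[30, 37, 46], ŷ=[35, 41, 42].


MSE = 57/3 = 19
RMSE = √(57/3) = 4.3589

4.3589


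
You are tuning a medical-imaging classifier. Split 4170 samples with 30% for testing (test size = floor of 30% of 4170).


Test = ⌊4170·30/100⌋ = 1251
Train = 4170 - 1251 = 2919

Train: 2919, Test: 1251


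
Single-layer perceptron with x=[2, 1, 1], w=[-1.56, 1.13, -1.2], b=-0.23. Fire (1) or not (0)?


z = (2)·(-1.56) + (1)·(1.13) + (1)·(-1.2) - 0.23
  = -3.42
step(z) = 0 (z<0)

0


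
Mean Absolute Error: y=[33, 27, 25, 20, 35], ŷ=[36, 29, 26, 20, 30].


Absolute errors: |33-36|=3, |27-29|=2, |25-26|=1, |20-20|=0, |35-30|=5
Sum = 11
MAE = 11/5 = 11/5

11/5


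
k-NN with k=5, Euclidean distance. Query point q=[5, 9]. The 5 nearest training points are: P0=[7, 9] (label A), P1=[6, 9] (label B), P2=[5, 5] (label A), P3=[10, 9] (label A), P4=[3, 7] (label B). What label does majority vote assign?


d(q,P0) = 2.0  (label A)
d(q,P1) = 1.0  (label B)
d(q,P2) = 4.0  (label A)
d(q,P3) = 5.0  (label A)
d(q,P4) = 2.8284  (label B)
Votes: A=3, B=2
Majority → A

A


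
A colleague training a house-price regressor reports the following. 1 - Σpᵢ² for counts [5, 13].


Probabilities: [5/18, 13/18] ≈ [0.2778, 0.7222]
Σpᵢ² = (25 + 169)/18² = 194/324
Gini = 1 - Σpᵢ² = 1 - 194/324 = 0.4012

0.4012


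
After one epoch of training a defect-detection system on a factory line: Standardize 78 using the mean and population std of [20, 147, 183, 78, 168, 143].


μ = 123.1667, σ = 56.6198
z = (78 - 123.1667)/56.6198 = -0.7977

-0.7977


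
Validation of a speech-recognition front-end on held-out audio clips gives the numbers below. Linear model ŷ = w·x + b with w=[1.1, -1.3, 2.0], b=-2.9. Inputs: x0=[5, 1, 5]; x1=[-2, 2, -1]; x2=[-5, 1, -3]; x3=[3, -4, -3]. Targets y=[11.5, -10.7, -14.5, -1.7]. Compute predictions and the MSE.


ŷ0 = (1.1)·(5) + (-1.3)·(1) + (2.0)·(5) - 2.9 = 11.3
ŷ1 = (1.1)·(-2) + (-1.3)·(2) + (2.0)·(-1) - 2.9 = -9.7
ŷ2 = (1.1)·(-5) + (-1.3)·(1) + (2.0)·(-3) - 2.9 = -15.7
ŷ3 = (1.1)·(3) + (-1.3)·(-4) + (2.0)·(-3) - 2.9 = -0.4
errors² = [0.04, 1.0, 1.44, 1.69]
MSE = 4.1700/4 = 1.0425

1.0425


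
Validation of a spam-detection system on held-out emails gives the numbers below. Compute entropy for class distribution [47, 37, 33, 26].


Probabilities: [47/143, 37/143, 33/143, 26/143] ≈ [0.3287, 0.2587, 0.2308, 0.1818]
H = -((47/143)·log₂(47/143) + (37/143)·log₂(37/143) + (33/143)·log₂(33/143) + (26/143)·log₂(26/143))
  = 1.9676 bits

1.9676 bits


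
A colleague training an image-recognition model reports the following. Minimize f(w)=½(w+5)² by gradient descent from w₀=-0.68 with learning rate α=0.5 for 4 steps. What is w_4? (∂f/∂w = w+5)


step 1: grad = -0.68+5 = 4.32; w = -0.68 - 0.5·(4.32) = -2.84
step 2: grad = -2.84+5 = 2.16; w = -2.84 - 0.5·(2.16) = -3.92
step 3: grad = -3.92+5 = 1.08; w = -3.92 - 0.5·(1.08) = -4.46
step 4: grad = -4.46+5 = 0.54; w = -4.46 - 0.5·(0.54) = -4.73

-4.73


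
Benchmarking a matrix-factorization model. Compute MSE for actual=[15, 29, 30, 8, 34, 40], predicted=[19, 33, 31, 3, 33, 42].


Squared errors: (15-19)²=16, (29-33)²=16, (30-31)²=1, (8-3)²=25, (34-33)²=1, (40-42)²=4
Sum = 63
MSE = 63/6 = 21/2

21/2


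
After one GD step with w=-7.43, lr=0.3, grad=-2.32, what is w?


w_new = w - α·∇
= -7.43 - 0.3·-2.32
= -7.43 + 0.696
= -6.734

-6.734


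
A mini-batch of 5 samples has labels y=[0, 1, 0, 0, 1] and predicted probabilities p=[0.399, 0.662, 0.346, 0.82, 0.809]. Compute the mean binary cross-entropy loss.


L[0] = -ln(1-0.399) = -ln(0.601) = 0.5092
L[1] = -ln(0.662) = 0.4125
L[2] = -ln(1-0.346) = -ln(0.654) = 0.4246
L[3] = -ln(1-0.82) = -ln(0.18) = 1.7148
L[4] = -ln(0.809) = 0.212
mean = (0.5092 + 0.4125 + 0.4246 + 1.7148 + 0.212)/5 = 0.6546

0.6546


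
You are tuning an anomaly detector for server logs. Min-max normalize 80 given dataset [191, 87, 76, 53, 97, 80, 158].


min=53, max=191
(80-53)/(191-53) = 27/138 = 0.1957

0.1957


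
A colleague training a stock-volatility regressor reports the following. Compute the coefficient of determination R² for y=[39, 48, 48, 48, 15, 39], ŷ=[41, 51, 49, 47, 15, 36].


ȳ = 39.5
SS_res = Σ(y-ŷ)² = 24
SS_tot = Σ(y-ȳ)² = 817.5
R² = 1 - SS_res/SS_tot = 1 - 0.0294 = 0.9706

0.9706


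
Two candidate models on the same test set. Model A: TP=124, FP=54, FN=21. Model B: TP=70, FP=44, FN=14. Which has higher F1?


Model A: P=124/178=0.6966, R=124/145=0.8552, F1=2PR/(P+R)=2TP/(2TP+FP+FN)=248/323=0.7678
Model B: P=70/114=0.614, R=70/84=0.8333, F1=2PR/(P+R)=2TP/(2TP+FP+FN)=140/198=0.7071
0.7678 > 0.7071 → Model A

Model A


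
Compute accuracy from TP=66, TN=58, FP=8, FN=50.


Accuracy = (TP+TN)/(TP+TN+FP+FN)
= (66+58)/(182)
= 124/182 = 68.13%

68.13%


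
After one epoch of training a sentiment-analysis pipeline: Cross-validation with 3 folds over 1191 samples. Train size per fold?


Fold size = 1191/3 = 397
Training per fold = 1191 - 397 = 794

794


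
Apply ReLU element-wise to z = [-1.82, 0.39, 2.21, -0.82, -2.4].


ReLU(-1.82) = max(0, -1.82) = 0.0
ReLU(0.39) = max(0, 0.39) = 0.39
ReLU(2.21) = max(0, 2.21) = 2.21
ReLU(-0.82) = max(0, -0.82) = 0.0
ReLU(-2.4) = max(0, -2.4) = 0.0
result = [0.0, 0.39, 2.21, 0.0, 0.0]

[0.0, 0.39, 2.21, 0.0, 0.0]


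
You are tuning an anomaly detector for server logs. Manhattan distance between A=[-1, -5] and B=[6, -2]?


d = |-1-6| + |-5+ 2|
  = 7 + 3
  = 10

10


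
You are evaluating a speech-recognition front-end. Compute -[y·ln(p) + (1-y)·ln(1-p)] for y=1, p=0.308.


BCE = -[y·ln(p) + (1-y)·ln(1-p)]
= -1·ln(0.308) - 0
= -ln(0.308) = 1.1777

1.1777


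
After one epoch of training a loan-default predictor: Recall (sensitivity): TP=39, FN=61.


Recall = TP/(TP+FN)
= 39/(39+61)
= 39/100 = 39.0%

39.0%


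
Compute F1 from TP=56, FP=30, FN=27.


Precision = 56/86 = 0.6512
Recall = 56/83 = 0.6747
F1 = 2·P·R/(P+R) = 2·TP/(2·TP+FP+FN) = 112/(112+30+27) = 112/169 = 0.6627

0.6627


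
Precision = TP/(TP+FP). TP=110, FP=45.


Precision = TP/(TP+FP)
= 110/(110+45)
= 110/155 = 70.97%

70.97%


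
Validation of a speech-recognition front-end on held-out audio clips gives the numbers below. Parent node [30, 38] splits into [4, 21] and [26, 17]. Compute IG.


Parent = [30, 38], H_parent = 0.99
H_left = 0.6343 (n=25), H_right = 0.9682 (n=43)
H_children = (25/68)·0.6343 + (43/68)·0.9682 = 0.8454
IG = 0.99 - 0.8454 = 0.1446

0.1446


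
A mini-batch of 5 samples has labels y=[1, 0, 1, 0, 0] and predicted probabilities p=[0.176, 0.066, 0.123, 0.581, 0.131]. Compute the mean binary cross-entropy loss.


L[0] = -ln(0.176) = 1.7373
L[1] = -ln(1-0.066) = -ln(0.934) = 0.0683
L[2] = -ln(0.123) = 2.0956
L[3] = -ln(1-0.581) = -ln(0.419) = 0.8699
L[4] = -ln(1-0.131) = -ln(0.869) = 0.1404
mean = (1.7373 + 0.0683 + 2.0956 + 0.8699 + 0.1404)/5 = 0.9823

0.9823


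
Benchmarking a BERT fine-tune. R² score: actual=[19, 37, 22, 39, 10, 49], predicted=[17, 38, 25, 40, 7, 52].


ȳ = 29.3333
SS_res = Σ(y-ŷ)² = 33
SS_tot = Σ(y-ȳ)² = 1073.33
R² = 1 - SS_res/SS_tot = 1 - 0.0307 = 0.9693

0.9693


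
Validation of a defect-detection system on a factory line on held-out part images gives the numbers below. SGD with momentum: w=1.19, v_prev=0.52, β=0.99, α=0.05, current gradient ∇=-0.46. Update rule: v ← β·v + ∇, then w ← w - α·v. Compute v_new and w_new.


v_new = 0.99·0.52 - 0.46 = 0.5148 - 0.46 = 0.0548
w_new = 1.19 - 0.05·0.0548 = 1.19 - 0.00274 = 1.18726

v_new=0.0548, w_new=1.18726


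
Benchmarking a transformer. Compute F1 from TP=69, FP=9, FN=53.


Precision = 69/78 = 0.8846
Recall = 69/122 = 0.5656
F1 = 2·P·R/(P+R) = 2·TP/(2·TP+FP+FN) = 138/(138+9+53) = 138/200 = 0.69

0.69


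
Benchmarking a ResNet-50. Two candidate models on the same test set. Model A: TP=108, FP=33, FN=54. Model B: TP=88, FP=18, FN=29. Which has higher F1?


Model A: P=108/141=0.766, R=108/162=0.6667, F1=2PR/(P+R)=2TP/(2TP+FP+FN)=216/303=0.7129
Model B: P=88/106=0.8302, R=88/117=0.7521, F1=2PR/(P+R)=2TP/(2TP+FP+FN)=176/223=0.7892
0.7129 < 0.7892 → Model B

Model B


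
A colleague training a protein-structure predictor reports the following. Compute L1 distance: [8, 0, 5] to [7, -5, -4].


d = |8-7| + |0+ 5| + |5+ 4|
  = 1 + 5 + 9
  = 15

15


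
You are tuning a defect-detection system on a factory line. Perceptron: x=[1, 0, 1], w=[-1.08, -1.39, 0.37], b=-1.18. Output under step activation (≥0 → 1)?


z = (1)·(-1.08) + (0)·(-1.39) + (1)·(0.37) - 1.18
  = -1.89
step(z) = 0 (z<0)

0


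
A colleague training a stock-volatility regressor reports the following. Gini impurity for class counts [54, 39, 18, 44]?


Probabilities: [54/155, 39/155, 18/155, 44/155] ≈ [0.3484, 0.2516, 0.1161, 0.2839]
Σpᵢ² = (2916 + 1521 + 324 + 1936)/155² = 6697/24025
Gini = 1 - Σpᵢ² = 1 - 6697/24025 = 0.7212

0.7212


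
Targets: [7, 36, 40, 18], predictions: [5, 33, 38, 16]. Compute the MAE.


Absolute errors: |7-5|=2, |36-33|=3, |40-38|=2, |18-16|=2
Sum = 9
MAE = 9/4 = 9/4

9/4


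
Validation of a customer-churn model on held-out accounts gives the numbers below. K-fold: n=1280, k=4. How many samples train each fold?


Fold size = 1280/4 = 320
Training per fold = 1280 - 320 = 960

960


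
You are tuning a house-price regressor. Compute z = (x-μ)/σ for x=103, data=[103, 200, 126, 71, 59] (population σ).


μ = 111.8, σ = 50.0216
z = (103 - 111.8)/50.0216 = -0.1759

-0.1759


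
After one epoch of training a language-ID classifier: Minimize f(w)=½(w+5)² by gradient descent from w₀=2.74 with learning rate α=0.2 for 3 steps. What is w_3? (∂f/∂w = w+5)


step 1: grad = 2.74+5 = 7.74; w = 2.74 - 0.2·(7.74) = 1.192
step 2: grad = 1.192+5 = 6.192; w = 1.192 - 0.2·(6.192) = -0.0464
step 3: grad = -0.0464+5 = 4.9536; w = -0.0464 - 0.2·(4.9536) = -1.03712

-1.03712


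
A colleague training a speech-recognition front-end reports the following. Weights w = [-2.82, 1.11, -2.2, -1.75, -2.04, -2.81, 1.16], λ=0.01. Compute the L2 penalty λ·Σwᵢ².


‖w‖₂² = (-2.82)² + (1.11)² + (-2.2)² + (-1.75)² + (-2.04)² + (-2.81)² + (1.16)²
     = 7.9524 + 1.2321 + 4.84 + 3.0625 + 4.1616 + 7.8961 + 1.3456
     = 30.4903
λ·‖w‖₂² = 0.01·30.4903 = 0.304903

0.304903


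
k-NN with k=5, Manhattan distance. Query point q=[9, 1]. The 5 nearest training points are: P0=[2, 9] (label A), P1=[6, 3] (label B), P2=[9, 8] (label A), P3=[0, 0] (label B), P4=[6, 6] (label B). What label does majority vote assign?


d(q,P0) = 15  (label A)
d(q,P1) = 5  (label B)
d(q,P2) = 7  (label A)
d(q,P3) = 10  (label B)
d(q,P4) = 8  (label B)
Votes: A=2, B=3
Majority → B

B


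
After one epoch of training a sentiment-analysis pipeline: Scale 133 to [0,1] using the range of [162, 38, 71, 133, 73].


min=38, max=162
(133-38)/(162-38) = 95/124 = 0.7661

0.7661


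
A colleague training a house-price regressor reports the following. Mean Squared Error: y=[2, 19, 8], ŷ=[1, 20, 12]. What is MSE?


Squared errors: (2-1)²=1, (19-20)²=1, (8-12)²=16
Sum = 18
MSE = 18/3 = 6

6


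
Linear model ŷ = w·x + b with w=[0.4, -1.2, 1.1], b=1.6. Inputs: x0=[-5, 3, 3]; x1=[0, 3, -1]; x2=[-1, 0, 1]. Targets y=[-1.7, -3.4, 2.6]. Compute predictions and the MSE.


ŷ0 = (0.4)·(-5) + (-1.2)·(3) + (1.1)·(3) + 1.6 = -0.7
ŷ1 = (0.4)·(0) + (-1.2)·(3) + (1.1)·(-1) + 1.6 = -3.1
ŷ2 = (0.4)·(-1) + (-1.2)·(0) + (1.1)·(1) + 1.6 = 2.3
errors² = [1.0, 0.09, 0.09]
MSE = 1.1800/3 = 0.3933

0.3933


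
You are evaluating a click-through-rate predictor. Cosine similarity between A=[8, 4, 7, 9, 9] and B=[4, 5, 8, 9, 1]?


A·B = 8·4 + 4·5 + 7·8 + 9·9 + 9·1 = 198
‖A‖ = √291 = 17.0587, ‖B‖ = √187 = 13.6748
cos = 198/(√291·√187) = 198/√54417 = 0.8488

0.8488


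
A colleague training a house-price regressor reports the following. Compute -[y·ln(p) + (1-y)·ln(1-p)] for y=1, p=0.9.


BCE = -[y·ln(p) + (1-y)·ln(1-p)]
= -1·ln(0.9) - 0
= -ln(0.9) = 0.1054

0.1054


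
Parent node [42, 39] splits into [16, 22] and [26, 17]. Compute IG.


Parent = [42, 39], H_parent = 0.999
H_left = 0.9819 (n=38), H_right = 0.9682 (n=43)
H_children = (38/81)·0.9819 + (43/81)·0.9682 = 0.9746
IG = 0.999 - 0.9746 = 0.0244

0.0244


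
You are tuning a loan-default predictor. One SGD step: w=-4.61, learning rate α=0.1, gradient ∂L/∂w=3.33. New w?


w_new = w - α·∇
= -4.61 - 0.1·3.33
= -4.61 - 0.333
= -4.943

-4.943


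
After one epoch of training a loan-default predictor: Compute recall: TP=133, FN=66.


Recall = TP/(TP+FN)
= 133/(133+66)
= 133/199 = 66.83%

66.83%


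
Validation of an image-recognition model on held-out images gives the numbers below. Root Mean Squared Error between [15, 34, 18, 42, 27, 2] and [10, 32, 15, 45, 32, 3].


MSE = 73/6 = 12.1667
RMSE = √(73/6) = 3.4881

3.4881


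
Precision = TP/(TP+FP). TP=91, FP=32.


Precision = TP/(TP+FP)
= 91/(91+32)
= 91/123 = 73.98%

73.98%


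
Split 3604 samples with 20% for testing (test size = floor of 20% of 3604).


Test = ⌊3604·20/100⌋ = 720
Train = 3604 - 720 = 2884

Train: 2884, Test: 720


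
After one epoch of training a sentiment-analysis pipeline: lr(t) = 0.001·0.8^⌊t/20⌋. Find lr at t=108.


n_drops = ⌊108/20⌋ = 5
lr = 0.001·0.8^5 = 0.001·0.32768 = 0.00032768

0.00032768


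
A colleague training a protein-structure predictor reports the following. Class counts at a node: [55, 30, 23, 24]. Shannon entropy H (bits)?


Probabilities: [55/132, 30/132, 23/132, 24/132] ≈ [0.4167, 0.2273, 0.1742, 0.1818]
H = -((55/132)·log₂(55/132) + (30/132)·log₂(30/132) + (23/132)·log₂(23/132) + (24/132)·log₂(24/132))
  = 1.8985 bits

1.8985 bits


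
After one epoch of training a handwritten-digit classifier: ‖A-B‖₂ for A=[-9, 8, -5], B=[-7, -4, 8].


d = √((-9+ 7)² + (8+ 4)² + (-5-8)²)
  = √(4 + 144 + 169)
  = √317 = 17.8045

17.8045


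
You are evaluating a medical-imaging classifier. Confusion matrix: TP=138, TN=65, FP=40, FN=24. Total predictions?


Total = TP + TN + FP + FN
= 138 + 65 + 40 + 24
= 267
(Predicted positive: 178, predicted negative: 89)

267


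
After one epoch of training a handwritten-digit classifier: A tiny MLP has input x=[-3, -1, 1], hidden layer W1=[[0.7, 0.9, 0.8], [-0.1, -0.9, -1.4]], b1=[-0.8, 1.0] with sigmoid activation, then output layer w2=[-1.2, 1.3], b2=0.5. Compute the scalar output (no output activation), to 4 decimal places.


z1[0] = (0.7)·(-3) + (0.9)·(-1) + (0.8)·(1) - 0.8 = -3.0
z1[1] = (-0.1)·(-3) + (-0.9)·(-1) + (-1.4)·(1) + 1.0 = 0.8
h = sigmoid(z1) = [0.0474, 0.69]
output = (-1.2)·(0.0474) + (1.3)·(0.69) + 0.5 = 1.3401

1.3401


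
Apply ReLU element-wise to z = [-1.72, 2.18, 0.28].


ReLU(-1.72) = max(0, -1.72) = 0.0
ReLU(2.18) = max(0, 2.18) = 2.18
ReLU(0.28) = max(0, 0.28) = 0.28
result = [0.0, 2.18, 0.28]

[0.0, 2.18, 0.28]


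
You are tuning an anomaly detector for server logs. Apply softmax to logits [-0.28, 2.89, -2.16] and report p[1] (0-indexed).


Exponentials: e^-0.28=0.7558, e^2.89=17.9933, e^-2.16=0.1153
Sum = 18.8644
Softmax = [0.0401, 0.9538, 0.0061]
p[1] = 17.9933/18.8644 = 0.9538

0.9538


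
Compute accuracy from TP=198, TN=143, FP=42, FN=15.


Accuracy = (TP+TN)/(TP+TN+FP+FN)
= (198+143)/(398)
= 341/398 = 85.68%

85.68%


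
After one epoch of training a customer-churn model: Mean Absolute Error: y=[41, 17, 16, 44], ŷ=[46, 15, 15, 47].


Absolute errors: |41-46|=5, |17-15|=2, |16-15|=1, |44-47|=3
Sum = 11
MAE = 11/4 = 11/4

11/4


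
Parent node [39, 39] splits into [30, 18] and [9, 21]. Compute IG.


Parent = [39, 39], H_parent = 1
H_left = 0.9544 (n=48), H_right = 0.8813 (n=30)
H_children = (48/78)·0.9544 + (30/78)·0.8813 = 0.9263
IG = 1 - 0.9263 = 0.0737

0.0737


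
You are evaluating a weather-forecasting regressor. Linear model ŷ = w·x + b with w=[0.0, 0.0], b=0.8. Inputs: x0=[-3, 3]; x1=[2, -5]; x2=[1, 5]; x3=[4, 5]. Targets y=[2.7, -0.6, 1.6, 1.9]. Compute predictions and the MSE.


ŷ0 = (0.0)·(-3) + (0.0)·(3) + 0.8 = 0.8
ŷ1 = (0.0)·(2) + (0.0)·(-5) + 0.8 = 0.8
ŷ2 = (0.0)·(1) + (0.0)·(5) + 0.8 = 0.8
ŷ3 = (0.0)·(4) + (0.0)·(5) + 0.8 = 0.8
errors² = [3.61, 1.96, 0.64, 1.21]
MSE = 7.4200/4 = 1.855

1.855


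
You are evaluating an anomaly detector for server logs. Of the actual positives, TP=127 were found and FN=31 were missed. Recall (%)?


Recall = TP/(TP+FN)
= 127/(127+31)
= 127/158 = 80.38%

80.38%


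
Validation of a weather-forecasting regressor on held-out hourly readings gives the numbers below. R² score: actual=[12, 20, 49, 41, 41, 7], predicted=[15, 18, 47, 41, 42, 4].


ȳ = 28.3333
SS_res = Σ(y-ŷ)² = 27
SS_tot = Σ(y-ȳ)² = 1539.33
R² = 1 - SS_res/SS_tot = 1 - 0.0175 = 0.9825

0.9825


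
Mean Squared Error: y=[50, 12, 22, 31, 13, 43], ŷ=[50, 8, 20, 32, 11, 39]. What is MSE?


Squared errors: (50-50)²=0, (12-8)²=16, (22-20)²=4, (31-32)²=1, (13-11)²=4, (43-39)²=16
Sum = 41
MSE = 41/6 = 41/6

41/6


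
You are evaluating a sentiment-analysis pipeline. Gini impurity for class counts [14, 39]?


Probabilities: [14/53, 39/53] ≈ [0.2642, 0.7358]
Σpᵢ² = (196 + 1521)/53² = 1717/2809
Gini = 1 - Σpᵢ² = 1 - 1717/2809 = 0.3888

0.3888


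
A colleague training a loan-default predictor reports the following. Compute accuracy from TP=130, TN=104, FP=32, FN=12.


Accuracy = (TP+TN)/(TP+TN+FP+FN)
= (130+104)/(278)
= 234/278 = 84.17%

84.17%


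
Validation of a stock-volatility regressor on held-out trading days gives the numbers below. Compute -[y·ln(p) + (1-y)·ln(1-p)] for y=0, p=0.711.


BCE = -[y·ln(p) + (1-y)·ln(1-p)]
= -0 - 1·ln(1-0.711)
= -ln(0.289) = 1.2413

1.2413


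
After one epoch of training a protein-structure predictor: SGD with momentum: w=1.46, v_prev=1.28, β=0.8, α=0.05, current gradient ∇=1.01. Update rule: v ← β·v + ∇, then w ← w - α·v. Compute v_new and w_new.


v_new = 0.8·1.28 + 1.01 = 1.024 + 1.01 = 2.034
w_new = 1.46 - 0.05·2.034 = 1.46 - 0.1017 = 1.3583

v_new=2.034, w_new=1.3583


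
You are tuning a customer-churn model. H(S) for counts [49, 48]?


Probabilities: [49/97, 48/97] ≈ [0.5052, 0.4948]
H = -((49/97)·log₂(49/97) + (48/97)·log₂(48/97))
  = 0.9999 bits

0.9999 bits


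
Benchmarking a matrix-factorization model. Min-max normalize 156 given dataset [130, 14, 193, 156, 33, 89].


min=14, max=193
(156-14)/(193-14) = 142/179 = 0.7933

0.7933


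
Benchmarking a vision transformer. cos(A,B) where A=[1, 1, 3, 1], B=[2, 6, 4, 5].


A·B = 1·2 + 1·6 + 3·4 + 1·5 = 25
‖A‖ = √12 = 3.4641, ‖B‖ = √81 = 9
cos = 25/(√12·√81) = 25/√972 = 0.8019

0.8019


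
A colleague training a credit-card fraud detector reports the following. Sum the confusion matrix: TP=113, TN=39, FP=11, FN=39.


Total = TP + TN + FP + FN
= 113 + 39 + 11 + 39
= 202
(Predicted positive: 124, predicted negative: 78)

202


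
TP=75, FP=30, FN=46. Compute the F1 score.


Precision = 75/105 = 0.7143
Recall = 75/121 = 0.6198
F1 = 2·P·R/(P+R) = 2·TP/(2·TP+FP+FN) = 150/(150+30+46) = 150/226 = 0.6637

0.6637


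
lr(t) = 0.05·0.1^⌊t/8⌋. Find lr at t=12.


n_drops = ⌊12/8⌋ = 1
lr = 0.05·0.1^1 = 0.05·0.1 = 0.005

0.005


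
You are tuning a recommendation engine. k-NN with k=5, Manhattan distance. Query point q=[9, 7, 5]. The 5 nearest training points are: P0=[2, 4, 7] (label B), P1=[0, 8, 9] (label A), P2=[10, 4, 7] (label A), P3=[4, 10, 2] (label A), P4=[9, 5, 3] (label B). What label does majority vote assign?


d(q,P0) = 12  (label B)
d(q,P1) = 14  (label A)
d(q,P2) = 6  (label A)
d(q,P3) = 11  (label A)
d(q,P4) = 4  (label B)
Votes: A=3, B=2
Majority → A

A


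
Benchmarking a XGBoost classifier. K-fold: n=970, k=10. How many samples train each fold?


Fold size = 970/10 = 97
Training per fold = 970 - 97 = 873

873


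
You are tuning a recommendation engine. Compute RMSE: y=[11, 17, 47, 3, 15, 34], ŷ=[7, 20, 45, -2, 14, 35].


MSE = 56/6 = 9.3333
RMSE = √(56/6) = 3.0551

3.0551


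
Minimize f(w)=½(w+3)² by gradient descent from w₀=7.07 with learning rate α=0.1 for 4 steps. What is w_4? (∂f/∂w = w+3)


step 1: grad = 7.07+3 = 10.07; w = 7.07 - 0.1·(10.07) = 6.063
step 2: grad = 6.063+3 = 9.063; w = 6.063 - 0.1·(9.063) = 5.1567
step 3: grad = 5.1567+3 = 8.1567; w = 5.1567 - 0.1·(8.1567) = 4.34103
step 4: grad = 4.34103+3 = 7.34103; w = 4.34103 - 0.1·(7.34103) = 3.606927

3.606927


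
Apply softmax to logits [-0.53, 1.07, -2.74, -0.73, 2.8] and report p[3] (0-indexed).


Exponentials: e^-0.53=0.5886, e^1.07=2.9154, e^-2.74=0.0646, e^-0.73=0.4819, e^2.8=16.4446
Sum = 20.4951
Softmax = [0.0287, 0.1422, 0.0032, 0.0235, 0.8024]
p[3] = 0.4819/20.4951 = 0.0235

0.0235


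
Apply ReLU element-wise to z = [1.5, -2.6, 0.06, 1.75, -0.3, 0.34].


ReLU(1.5) = max(0, 1.5) = 1.5
ReLU(-2.6) = max(0, -2.6) = 0.0
ReLU(0.06) = max(0, 0.06) = 0.06
ReLU(1.75) = max(0, 1.75) = 1.75
ReLU(-0.3) = max(0, -0.3) = 0.0
ReLU(0.34) = max(0, 0.34) = 0.34
result = [1.5, 0.0, 0.06, 1.75, 0.0, 0.34]

[1.5, 0.0, 0.06, 1.75, 0.0, 0.34]


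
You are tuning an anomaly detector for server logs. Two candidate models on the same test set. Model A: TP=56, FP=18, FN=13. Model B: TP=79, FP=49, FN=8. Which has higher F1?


Model A: P=56/74=0.7568, R=56/69=0.8116, F1=2PR/(P+R)=2TP/(2TP+FP+FN)=112/143=0.7832
Model B: P=79/128=0.6172, R=79/87=0.908, F1=2PR/(P+R)=2TP/(2TP+FP+FN)=158/215=0.7349
0.7832 > 0.7349 → Model A

Model A


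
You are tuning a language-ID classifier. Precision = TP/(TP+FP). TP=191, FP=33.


Precision = TP/(TP+FP)
= 191/(191+33)
= 191/224 = 85.27%

85.27%


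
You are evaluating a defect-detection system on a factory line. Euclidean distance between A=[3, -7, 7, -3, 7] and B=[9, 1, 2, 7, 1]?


d = √((3-9)² + (-7-1)² + (7-2)² + (-3-7)² + (7-1)²)
  = √(36 + 64 + 25 + 100 + 36)
  = √261 = 16.1555

16.1555


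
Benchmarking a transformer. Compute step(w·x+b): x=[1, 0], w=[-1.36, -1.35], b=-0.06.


z = (1)·(-1.36) + (0)·(-1.35) - 0.06
  = -1.42
step(z) = 0 (z<0)

0


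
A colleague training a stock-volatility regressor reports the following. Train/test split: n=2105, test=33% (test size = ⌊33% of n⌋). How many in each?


Test = ⌊2105·33/100⌋ = 694
Train = 2105 - 694 = 1411

Train: 1411, Test: 694


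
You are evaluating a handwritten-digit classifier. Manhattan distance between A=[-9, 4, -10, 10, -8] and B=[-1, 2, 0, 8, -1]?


d = |-9+ 1| + |4-2| + |-10-0| + |10-8| + |-8+ 1|
  = 8 + 2 + 10 + 2 + 7
  = 29

29


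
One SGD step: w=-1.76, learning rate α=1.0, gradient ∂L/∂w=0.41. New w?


w_new = w - α·∇
= -1.76 - 1.0·0.41
= -1.76 - 0.41
= -2.17

-2.17


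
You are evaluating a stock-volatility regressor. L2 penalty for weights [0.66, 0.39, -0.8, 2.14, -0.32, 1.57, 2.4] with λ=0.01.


‖w‖₂² = (0.66)² + (0.39)² + (-0.8)² + (2.14)² + (-0.32)² + (1.57)² + (2.4)²
     = 0.4356 + 0.1521 + 0.64 + 4.5796 + 0.1024 + 2.4649 + 5.76
     = 14.1346
λ·‖w‖₂² = 0.01·14.1346 = 0.141346

0.141346


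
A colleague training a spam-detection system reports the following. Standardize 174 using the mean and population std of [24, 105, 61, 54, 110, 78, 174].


μ = 86.5714, σ = 45.0963
z = (174 - 86.5714)/45.0963 = 1.9387

1.9387


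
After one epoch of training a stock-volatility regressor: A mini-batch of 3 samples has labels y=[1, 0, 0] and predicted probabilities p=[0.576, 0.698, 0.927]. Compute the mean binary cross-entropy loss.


L[0] = -ln(0.576) = 0.5516
L[1] = -ln(1-0.698) = -ln(0.302) = 1.1973
L[2] = -ln(1-0.927) = -ln(0.073) = 2.6173
mean = (0.5516 + 1.1973 + 2.6173)/3 = 1.4554

1.4554


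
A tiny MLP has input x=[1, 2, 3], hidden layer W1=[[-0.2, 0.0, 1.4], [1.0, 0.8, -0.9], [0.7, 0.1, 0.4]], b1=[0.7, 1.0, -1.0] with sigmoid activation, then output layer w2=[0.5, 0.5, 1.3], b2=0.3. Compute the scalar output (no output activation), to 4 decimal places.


z1[0] = (-0.2)·(1) + (0.0)·(2) + (1.4)·(3) + 0.7 = 4.7
z1[1] = (1.0)·(1) + (0.8)·(2) + (-0.9)·(3) + 1.0 = 0.9
z1[2] = (0.7)·(1) + (0.1)·(2) + (0.4)·(3) - 1.0 = 1.1
h = sigmoid(z1) = [0.991, 0.7109, 0.7503]
output = (0.5)·(0.991) + (0.5)·(0.7109) + (1.3)·(0.7503) + 0.3 = 2.1263

2.1263


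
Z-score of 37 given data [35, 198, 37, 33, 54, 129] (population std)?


μ = 81, σ = 62.0188
z = (37 - 81)/62.0188 = -0.7095

-0.7095


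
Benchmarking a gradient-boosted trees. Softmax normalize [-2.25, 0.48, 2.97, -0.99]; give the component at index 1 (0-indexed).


Exponentials: e^-2.25=0.1054, e^0.48=1.6161, e^2.97=19.4919, e^-0.99=0.3716
Sum = 21.585
Softmax = [0.0049, 0.0749, 0.903, 0.0172]
p[1] = 1.6161/21.585 = 0.0749

0.0749


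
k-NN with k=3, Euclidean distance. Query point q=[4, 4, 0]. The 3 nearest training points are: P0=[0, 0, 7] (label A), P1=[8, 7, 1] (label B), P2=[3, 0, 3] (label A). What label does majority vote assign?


d(q,P0) = 9.0  (label A)
d(q,P1) = 5.099  (label B)
d(q,P2) = 5.099  (label A)
Votes: A=2, B=1
Majority → A

A


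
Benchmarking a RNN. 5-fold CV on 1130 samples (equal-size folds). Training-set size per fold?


Fold size = 1130/5 = 226
Training per fold = 1130 - 226 = 904

904


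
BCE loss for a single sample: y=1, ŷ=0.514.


BCE = -[y·ln(p) + (1-y)·ln(1-p)]
= -1·ln(0.514) - 0
= -ln(0.514) = 0.6655

0.6655


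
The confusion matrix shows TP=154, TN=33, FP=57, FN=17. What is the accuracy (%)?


Accuracy = (TP+TN)/(TP+TN+FP+FN)
= (154+33)/(261)
= 187/261 = 71.65%

71.65%


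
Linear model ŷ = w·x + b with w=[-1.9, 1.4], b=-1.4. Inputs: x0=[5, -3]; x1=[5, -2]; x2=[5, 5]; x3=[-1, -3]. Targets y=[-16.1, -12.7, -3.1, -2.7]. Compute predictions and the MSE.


ŷ0 = (-1.9)·(5) + (1.4)·(-3) - 1.4 = -15.1
ŷ1 = (-1.9)·(5) + (1.4)·(-2) - 1.4 = -13.7
ŷ2 = (-1.9)·(5) + (1.4)·(5) - 1.4 = -3.9
ŷ3 = (-1.9)·(-1) + (1.4)·(-3) - 1.4 = -3.7
errors² = [1.0, 1.0, 0.64, 1.0]
MSE = 3.6400/4 = 0.91

0.91


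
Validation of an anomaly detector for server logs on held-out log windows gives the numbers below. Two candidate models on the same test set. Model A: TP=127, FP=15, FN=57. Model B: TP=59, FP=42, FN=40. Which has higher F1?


Model A: P=127/142=0.8944, R=127/184=0.6902, F1=2PR/(P+R)=2TP/(2TP+FP+FN)=254/326=0.7791
Model B: P=59/101=0.5842, R=59/99=0.596, F1=2PR/(P+R)=2TP/(2TP+FP+FN)=118/200=0.59
0.7791 > 0.59 → Model A

Model A


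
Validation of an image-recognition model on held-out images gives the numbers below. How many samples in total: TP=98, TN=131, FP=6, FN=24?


Total = TP + TN + FP + FN
= 98 + 131 + 6 + 24
= 259
(Predicted positive: 104, predicted negative: 155)

259


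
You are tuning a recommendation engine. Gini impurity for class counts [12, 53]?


Probabilities: [12/65, 53/65] ≈ [0.1846, 0.8154]
Σpᵢ² = (144 + 2809)/65² = 2953/4225
Gini = 1 - Σpᵢ² = 1 - 2953/4225 = 0.3011

0.3011


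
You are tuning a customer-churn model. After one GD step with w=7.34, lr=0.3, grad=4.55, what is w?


w_new = w - α·∇
= 7.34 - 0.3·4.55
= 7.34 - 1.365
= 5.975

5.975


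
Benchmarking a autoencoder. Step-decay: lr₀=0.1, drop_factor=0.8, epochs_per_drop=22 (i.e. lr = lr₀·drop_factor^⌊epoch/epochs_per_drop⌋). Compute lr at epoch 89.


n_drops = ⌊89/22⌋ = 4
lr = 0.1·0.8^4 = 0.1·0.4096 = 0.04096

0.04096


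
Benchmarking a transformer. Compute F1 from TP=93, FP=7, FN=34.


Precision = 93/100 = 0.93
Recall = 93/127 = 0.7323
F1 = 2·P·R/(P+R) = 2·TP/(2·TP+FP+FN) = 186/(186+7+34) = 186/227 = 0.8194

0.8194


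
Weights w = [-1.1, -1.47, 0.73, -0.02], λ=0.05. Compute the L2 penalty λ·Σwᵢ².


‖w‖₂² = (-1.1)² + (-1.47)² + (0.73)² + (-0.02)²
     = 1.21 + 2.1609 + 0.5329 + 0.0004
     = 3.9042
λ·‖w‖₂² = 0.05·3.9042 = 0.19521

0.19521


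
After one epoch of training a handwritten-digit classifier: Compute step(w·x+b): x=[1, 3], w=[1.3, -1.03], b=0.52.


z = (1)·(1.3) + (3)·(-1.03) + 0.52
  = -1.27
step(z) = 0 (z<0)

0


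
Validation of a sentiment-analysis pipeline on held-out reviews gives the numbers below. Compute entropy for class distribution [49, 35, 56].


Probabilities: [49/140, 35/140, 56/140] ≈ [0.35, 0.25, 0.4]
H = -((49/140)·log₂(49/140) + (35/140)·log₂(35/140) + (56/140)·log₂(56/140))
  = 1.5589 bits

1.5589 bits


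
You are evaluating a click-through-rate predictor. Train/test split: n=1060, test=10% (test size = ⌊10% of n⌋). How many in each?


Test = ⌊1060·10/100⌋ = 106
Train = 1060 - 106 = 954

Train: 954, Test: 106


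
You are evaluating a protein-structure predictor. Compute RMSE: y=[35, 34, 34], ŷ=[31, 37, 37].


MSE = 34/3 = 11.3333
RMSE = √(34/3) = 3.3665

3.3665


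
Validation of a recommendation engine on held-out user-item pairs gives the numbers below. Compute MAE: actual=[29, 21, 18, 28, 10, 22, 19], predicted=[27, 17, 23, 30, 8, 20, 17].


Absolute errors: |29-27|=2, |21-17|=4, |18-23|=5, |28-30|=2, |10-8|=2, |22-20|=2, |19-17|=2
Sum = 19
MAE = 19/7 = 19/7

19/7
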